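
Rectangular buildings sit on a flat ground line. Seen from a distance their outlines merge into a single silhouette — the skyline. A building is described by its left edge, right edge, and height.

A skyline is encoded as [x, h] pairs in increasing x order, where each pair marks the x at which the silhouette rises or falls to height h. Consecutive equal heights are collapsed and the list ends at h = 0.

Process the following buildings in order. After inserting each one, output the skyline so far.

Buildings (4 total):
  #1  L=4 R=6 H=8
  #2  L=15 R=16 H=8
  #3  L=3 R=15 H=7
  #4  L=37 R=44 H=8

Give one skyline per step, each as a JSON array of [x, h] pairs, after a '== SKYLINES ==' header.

== SKYLINES ==
[[4,8],[6,0]]
[[4,8],[6,0],[15,8],[16,0]]
[[3,7],[4,8],[6,7],[15,8],[16,0]]
[[3,7],[4,8],[6,7],[15,8],[16,0],[37,8],[44,0]]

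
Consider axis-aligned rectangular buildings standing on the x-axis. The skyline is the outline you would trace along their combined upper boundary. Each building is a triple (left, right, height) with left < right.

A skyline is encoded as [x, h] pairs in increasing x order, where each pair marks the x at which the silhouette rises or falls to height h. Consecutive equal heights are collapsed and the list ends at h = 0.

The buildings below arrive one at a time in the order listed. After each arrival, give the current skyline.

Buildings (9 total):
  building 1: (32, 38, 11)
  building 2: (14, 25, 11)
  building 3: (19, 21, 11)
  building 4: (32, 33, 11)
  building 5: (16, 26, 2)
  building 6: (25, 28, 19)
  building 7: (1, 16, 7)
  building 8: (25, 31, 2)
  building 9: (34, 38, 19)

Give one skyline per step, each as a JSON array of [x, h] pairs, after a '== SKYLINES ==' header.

== SKYLINES ==
[[32,11],[38,0]]
[[14,11],[25,0],[32,11],[38,0]]
[[14,11],[25,0],[32,11],[38,0]]
[[14,11],[25,0],[32,11],[38,0]]
[[14,11],[25,2],[26,0],[32,11],[38,0]]
[[14,11],[25,19],[28,0],[32,11],[38,0]]
[[1,7],[14,11],[25,19],[28,0],[32,11],[38,0]]
[[1,7],[14,11],[25,19],[28,2],[31,0],[32,11],[38,0]]
[[1,7],[14,11],[25,19],[28,2],[31,0],[32,11],[34,19],[38,0]]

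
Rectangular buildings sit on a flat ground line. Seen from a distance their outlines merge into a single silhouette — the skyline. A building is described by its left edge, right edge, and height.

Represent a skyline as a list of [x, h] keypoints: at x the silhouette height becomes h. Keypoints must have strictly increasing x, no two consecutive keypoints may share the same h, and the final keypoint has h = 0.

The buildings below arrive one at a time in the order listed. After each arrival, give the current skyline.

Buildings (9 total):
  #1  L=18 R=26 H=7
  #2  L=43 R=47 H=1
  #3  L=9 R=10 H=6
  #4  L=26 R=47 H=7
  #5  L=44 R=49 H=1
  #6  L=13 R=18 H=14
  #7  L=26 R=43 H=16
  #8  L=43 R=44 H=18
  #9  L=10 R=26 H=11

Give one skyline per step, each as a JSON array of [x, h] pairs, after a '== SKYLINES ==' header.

== SKYLINES ==
[[18,7],[26,0]]
[[18,7],[26,0],[43,1],[47,0]]
[[9,6],[10,0],[18,7],[26,0],[43,1],[47,0]]
[[9,6],[10,0],[18,7],[47,0]]
[[9,6],[10,0],[18,7],[47,1],[49,0]]
[[9,6],[10,0],[13,14],[18,7],[47,1],[49,0]]
[[9,6],[10,0],[13,14],[18,7],[26,16],[43,7],[47,1],[49,0]]
[[9,6],[10,0],[13,14],[18,7],[26,16],[43,18],[44,7],[47,1],[49,0]]
[[9,6],[10,11],[13,14],[18,11],[26,16],[43,18],[44,7],[47,1],[49,0]]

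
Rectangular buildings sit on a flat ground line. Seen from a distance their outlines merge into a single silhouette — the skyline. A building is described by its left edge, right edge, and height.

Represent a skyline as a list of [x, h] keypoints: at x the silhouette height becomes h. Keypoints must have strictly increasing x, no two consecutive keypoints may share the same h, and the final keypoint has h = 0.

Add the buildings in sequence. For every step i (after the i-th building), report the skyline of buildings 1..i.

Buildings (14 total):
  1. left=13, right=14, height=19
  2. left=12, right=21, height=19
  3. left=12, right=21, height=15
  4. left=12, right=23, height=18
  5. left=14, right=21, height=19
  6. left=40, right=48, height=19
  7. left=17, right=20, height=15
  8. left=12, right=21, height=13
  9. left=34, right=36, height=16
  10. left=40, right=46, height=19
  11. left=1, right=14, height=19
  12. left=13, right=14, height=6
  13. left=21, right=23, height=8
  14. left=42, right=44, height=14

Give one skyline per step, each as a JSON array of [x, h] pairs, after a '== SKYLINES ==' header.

== SKYLINES ==
[[13,19],[14,0]]
[[12,19],[21,0]]
[[12,19],[21,0]]
[[12,19],[21,18],[23,0]]
[[12,19],[21,18],[23,0]]
[[12,19],[21,18],[23,0],[40,19],[48,0]]
[[12,19],[21,18],[23,0],[40,19],[48,0]]
[[12,19],[21,18],[23,0],[40,19],[48,0]]
[[12,19],[21,18],[23,0],[34,16],[36,0],[40,19],[48,0]]
[[12,19],[21,18],[23,0],[34,16],[36,0],[40,19],[48,0]]
[[1,19],[21,18],[23,0],[34,16],[36,0],[40,19],[48,0]]
[[1,19],[21,18],[23,0],[34,16],[36,0],[40,19],[48,0]]
[[1,19],[21,18],[23,0],[34,16],[36,0],[40,19],[48,0]]
[[1,19],[21,18],[23,0],[34,16],[36,0],[40,19],[48,0]]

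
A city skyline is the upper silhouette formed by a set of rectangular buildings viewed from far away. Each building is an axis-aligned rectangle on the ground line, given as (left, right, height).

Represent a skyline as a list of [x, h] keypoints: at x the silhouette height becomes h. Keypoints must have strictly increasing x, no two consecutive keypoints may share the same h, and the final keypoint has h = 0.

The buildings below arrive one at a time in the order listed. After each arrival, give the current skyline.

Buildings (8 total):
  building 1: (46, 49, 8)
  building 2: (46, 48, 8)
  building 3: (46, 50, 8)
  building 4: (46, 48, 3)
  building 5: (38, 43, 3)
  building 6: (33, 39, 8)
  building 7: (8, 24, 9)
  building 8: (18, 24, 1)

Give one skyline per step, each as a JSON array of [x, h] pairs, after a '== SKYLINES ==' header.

== SKYLINES ==
[[46,8],[49,0]]
[[46,8],[49,0]]
[[46,8],[50,0]]
[[46,8],[50,0]]
[[38,3],[43,0],[46,8],[50,0]]
[[33,8],[39,3],[43,0],[46,8],[50,0]]
[[8,9],[24,0],[33,8],[39,3],[43,0],[46,8],[50,0]]
[[8,9],[24,0],[33,8],[39,3],[43,0],[46,8],[50,0]]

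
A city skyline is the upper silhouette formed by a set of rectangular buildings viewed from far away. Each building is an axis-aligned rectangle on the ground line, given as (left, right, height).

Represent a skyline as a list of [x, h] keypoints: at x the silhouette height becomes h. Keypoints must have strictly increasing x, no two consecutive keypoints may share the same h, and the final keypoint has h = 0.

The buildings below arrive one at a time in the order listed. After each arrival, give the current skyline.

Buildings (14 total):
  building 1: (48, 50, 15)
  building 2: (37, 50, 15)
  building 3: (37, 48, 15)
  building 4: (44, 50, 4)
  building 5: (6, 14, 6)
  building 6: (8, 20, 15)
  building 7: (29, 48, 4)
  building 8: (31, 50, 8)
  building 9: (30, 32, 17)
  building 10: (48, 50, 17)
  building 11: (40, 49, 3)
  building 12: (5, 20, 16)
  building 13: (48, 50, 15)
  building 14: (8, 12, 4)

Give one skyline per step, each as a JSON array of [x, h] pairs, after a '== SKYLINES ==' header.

== SKYLINES ==
[[48,15],[50,0]]
[[37,15],[50,0]]
[[37,15],[50,0]]
[[37,15],[50,0]]
[[6,6],[14,0],[37,15],[50,0]]
[[6,6],[8,15],[20,0],[37,15],[50,0]]
[[6,6],[8,15],[20,0],[29,4],[37,15],[50,0]]
[[6,6],[8,15],[20,0],[29,4],[31,8],[37,15],[50,0]]
[[6,6],[8,15],[20,0],[29,4],[30,17],[32,8],[37,15],[50,0]]
[[6,6],[8,15],[20,0],[29,4],[30,17],[32,8],[37,15],[48,17],[50,0]]
[[6,6],[8,15],[20,0],[29,4],[30,17],[32,8],[37,15],[48,17],[50,0]]
[[5,16],[20,0],[29,4],[30,17],[32,8],[37,15],[48,17],[50,0]]
[[5,16],[20,0],[29,4],[30,17],[32,8],[37,15],[48,17],[50,0]]
[[5,16],[20,0],[29,4],[30,17],[32,8],[37,15],[48,17],[50,0]]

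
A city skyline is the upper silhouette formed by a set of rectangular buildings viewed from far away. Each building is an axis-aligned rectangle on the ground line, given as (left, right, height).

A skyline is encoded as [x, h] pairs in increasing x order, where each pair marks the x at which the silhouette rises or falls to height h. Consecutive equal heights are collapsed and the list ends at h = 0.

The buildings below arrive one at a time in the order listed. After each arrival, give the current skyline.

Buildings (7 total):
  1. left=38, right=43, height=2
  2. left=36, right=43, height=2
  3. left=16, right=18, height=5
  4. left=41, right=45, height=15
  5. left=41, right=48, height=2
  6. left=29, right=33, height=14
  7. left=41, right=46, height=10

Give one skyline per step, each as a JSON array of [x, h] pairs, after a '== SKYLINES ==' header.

== SKYLINES ==
[[38,2],[43,0]]
[[36,2],[43,0]]
[[16,5],[18,0],[36,2],[43,0]]
[[16,5],[18,0],[36,2],[41,15],[45,0]]
[[16,5],[18,0],[36,2],[41,15],[45,2],[48,0]]
[[16,5],[18,0],[29,14],[33,0],[36,2],[41,15],[45,2],[48,0]]
[[16,5],[18,0],[29,14],[33,0],[36,2],[41,15],[45,10],[46,2],[48,0]]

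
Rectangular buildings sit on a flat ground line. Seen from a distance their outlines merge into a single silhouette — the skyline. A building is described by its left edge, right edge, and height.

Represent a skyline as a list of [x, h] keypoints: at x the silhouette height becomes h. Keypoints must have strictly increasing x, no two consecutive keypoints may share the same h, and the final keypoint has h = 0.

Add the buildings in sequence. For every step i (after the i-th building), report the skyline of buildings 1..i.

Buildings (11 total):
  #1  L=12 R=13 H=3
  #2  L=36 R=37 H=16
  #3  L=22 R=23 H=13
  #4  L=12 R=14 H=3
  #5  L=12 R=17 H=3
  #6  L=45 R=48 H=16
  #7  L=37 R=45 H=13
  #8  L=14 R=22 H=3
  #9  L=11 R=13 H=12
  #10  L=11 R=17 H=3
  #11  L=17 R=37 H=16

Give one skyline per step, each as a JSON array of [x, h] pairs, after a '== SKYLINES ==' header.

== SKYLINES ==
[[12,3],[13,0]]
[[12,3],[13,0],[36,16],[37,0]]
[[12,3],[13,0],[22,13],[23,0],[36,16],[37,0]]
[[12,3],[14,0],[22,13],[23,0],[36,16],[37,0]]
[[12,3],[17,0],[22,13],[23,0],[36,16],[37,0]]
[[12,3],[17,0],[22,13],[23,0],[36,16],[37,0],[45,16],[48,0]]
[[12,3],[17,0],[22,13],[23,0],[36,16],[37,13],[45,16],[48,0]]
[[12,3],[22,13],[23,0],[36,16],[37,13],[45,16],[48,0]]
[[11,12],[13,3],[22,13],[23,0],[36,16],[37,13],[45,16],[48,0]]
[[11,12],[13,3],[22,13],[23,0],[36,16],[37,13],[45,16],[48,0]]
[[11,12],[13,3],[17,16],[37,13],[45,16],[48,0]]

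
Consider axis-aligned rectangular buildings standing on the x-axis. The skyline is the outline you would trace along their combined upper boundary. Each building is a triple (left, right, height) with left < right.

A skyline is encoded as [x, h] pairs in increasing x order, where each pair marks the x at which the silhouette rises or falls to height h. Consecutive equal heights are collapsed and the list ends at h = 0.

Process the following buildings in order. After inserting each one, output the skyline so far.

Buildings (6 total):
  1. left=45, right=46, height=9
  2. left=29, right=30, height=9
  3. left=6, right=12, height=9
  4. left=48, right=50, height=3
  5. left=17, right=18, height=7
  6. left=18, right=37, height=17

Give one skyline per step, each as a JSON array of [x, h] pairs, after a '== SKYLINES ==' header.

== SKYLINES ==
[[45,9],[46,0]]
[[29,9],[30,0],[45,9],[46,0]]
[[6,9],[12,0],[29,9],[30,0],[45,9],[46,0]]
[[6,9],[12,0],[29,9],[30,0],[45,9],[46,0],[48,3],[50,0]]
[[6,9],[12,0],[17,7],[18,0],[29,9],[30,0],[45,9],[46,0],[48,3],[50,0]]
[[6,9],[12,0],[17,7],[18,17],[37,0],[45,9],[46,0],[48,3],[50,0]]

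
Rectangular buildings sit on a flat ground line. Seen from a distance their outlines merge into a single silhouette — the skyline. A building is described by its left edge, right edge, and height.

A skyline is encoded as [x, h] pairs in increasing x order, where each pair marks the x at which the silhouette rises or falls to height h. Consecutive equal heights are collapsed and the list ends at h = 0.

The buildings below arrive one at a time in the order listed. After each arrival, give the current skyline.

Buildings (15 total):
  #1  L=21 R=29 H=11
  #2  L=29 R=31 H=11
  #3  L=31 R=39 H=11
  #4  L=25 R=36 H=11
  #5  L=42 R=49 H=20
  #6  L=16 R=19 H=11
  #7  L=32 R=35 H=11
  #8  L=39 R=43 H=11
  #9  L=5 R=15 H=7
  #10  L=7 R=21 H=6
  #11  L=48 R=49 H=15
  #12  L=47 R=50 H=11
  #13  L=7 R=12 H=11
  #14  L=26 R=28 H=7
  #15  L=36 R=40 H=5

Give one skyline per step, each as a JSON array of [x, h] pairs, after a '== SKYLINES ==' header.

== SKYLINES ==
[[21,11],[29,0]]
[[21,11],[31,0]]
[[21,11],[39,0]]
[[21,11],[39,0]]
[[21,11],[39,0],[42,20],[49,0]]
[[16,11],[19,0],[21,11],[39,0],[42,20],[49,0]]
[[16,11],[19,0],[21,11],[39,0],[42,20],[49,0]]
[[16,11],[19,0],[21,11],[42,20],[49,0]]
[[5,7],[15,0],[16,11],[19,0],[21,11],[42,20],[49,0]]
[[5,7],[15,6],[16,11],[19,6],[21,11],[42,20],[49,0]]
[[5,7],[15,6],[16,11],[19,6],[21,11],[42,20],[49,0]]
[[5,7],[15,6],[16,11],[19,6],[21,11],[42,20],[49,11],[50,0]]
[[5,7],[7,11],[12,7],[15,6],[16,11],[19,6],[21,11],[42,20],[49,11],[50,0]]
[[5,7],[7,11],[12,7],[15,6],[16,11],[19,6],[21,11],[42,20],[49,11],[50,0]]
[[5,7],[7,11],[12,7],[15,6],[16,11],[19,6],[21,11],[42,20],[49,11],[50,0]]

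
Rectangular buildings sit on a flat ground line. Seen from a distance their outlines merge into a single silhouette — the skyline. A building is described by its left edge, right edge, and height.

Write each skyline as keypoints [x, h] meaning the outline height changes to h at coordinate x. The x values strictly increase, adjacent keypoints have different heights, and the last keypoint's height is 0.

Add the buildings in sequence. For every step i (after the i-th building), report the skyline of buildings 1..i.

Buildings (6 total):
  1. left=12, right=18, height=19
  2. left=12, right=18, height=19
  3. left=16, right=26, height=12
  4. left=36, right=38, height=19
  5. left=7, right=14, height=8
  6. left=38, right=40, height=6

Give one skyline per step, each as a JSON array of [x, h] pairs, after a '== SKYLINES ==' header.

== SKYLINES ==
[[12,19],[18,0]]
[[12,19],[18,0]]
[[12,19],[18,12],[26,0]]
[[12,19],[18,12],[26,0],[36,19],[38,0]]
[[7,8],[12,19],[18,12],[26,0],[36,19],[38,0]]
[[7,8],[12,19],[18,12],[26,0],[36,19],[38,6],[40,0]]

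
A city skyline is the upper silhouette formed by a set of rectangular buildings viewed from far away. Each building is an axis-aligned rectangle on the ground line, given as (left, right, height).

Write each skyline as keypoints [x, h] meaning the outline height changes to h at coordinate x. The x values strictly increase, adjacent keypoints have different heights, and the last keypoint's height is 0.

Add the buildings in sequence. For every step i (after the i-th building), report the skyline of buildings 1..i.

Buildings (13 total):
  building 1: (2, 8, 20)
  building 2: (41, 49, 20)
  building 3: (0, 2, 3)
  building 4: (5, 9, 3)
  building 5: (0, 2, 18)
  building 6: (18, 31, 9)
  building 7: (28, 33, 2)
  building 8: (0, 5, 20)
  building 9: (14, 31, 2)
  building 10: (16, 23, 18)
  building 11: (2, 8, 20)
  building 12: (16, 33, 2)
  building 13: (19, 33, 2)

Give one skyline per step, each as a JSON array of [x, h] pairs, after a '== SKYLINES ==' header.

== SKYLINES ==
[[2,20],[8,0]]
[[2,20],[8,0],[41,20],[49,0]]
[[0,3],[2,20],[8,0],[41,20],[49,0]]
[[0,3],[2,20],[8,3],[9,0],[41,20],[49,0]]
[[0,18],[2,20],[8,3],[9,0],[41,20],[49,0]]
[[0,18],[2,20],[8,3],[9,0],[18,9],[31,0],[41,20],[49,0]]
[[0,18],[2,20],[8,3],[9,0],[18,9],[31,2],[33,0],[41,20],[49,0]]
[[0,20],[8,3],[9,0],[18,9],[31,2],[33,0],[41,20],[49,0]]
[[0,20],[8,3],[9,0],[14,2],[18,9],[31,2],[33,0],[41,20],[49,0]]
[[0,20],[8,3],[9,0],[14,2],[16,18],[23,9],[31,2],[33,0],[41,20],[49,0]]
[[0,20],[8,3],[9,0],[14,2],[16,18],[23,9],[31,2],[33,0],[41,20],[49,0]]
[[0,20],[8,3],[9,0],[14,2],[16,18],[23,9],[31,2],[33,0],[41,20],[49,0]]
[[0,20],[8,3],[9,0],[14,2],[16,18],[23,9],[31,2],[33,0],[41,20],[49,0]]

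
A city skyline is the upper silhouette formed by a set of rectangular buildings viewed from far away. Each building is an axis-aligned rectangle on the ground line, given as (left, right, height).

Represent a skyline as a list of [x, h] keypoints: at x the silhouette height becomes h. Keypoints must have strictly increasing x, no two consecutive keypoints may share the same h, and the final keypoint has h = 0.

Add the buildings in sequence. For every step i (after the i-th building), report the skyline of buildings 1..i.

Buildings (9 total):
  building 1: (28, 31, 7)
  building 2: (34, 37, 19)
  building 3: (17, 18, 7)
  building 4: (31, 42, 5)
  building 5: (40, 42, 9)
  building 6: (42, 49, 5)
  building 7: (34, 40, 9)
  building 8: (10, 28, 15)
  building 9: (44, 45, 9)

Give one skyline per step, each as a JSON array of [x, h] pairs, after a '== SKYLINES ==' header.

== SKYLINES ==
[[28,7],[31,0]]
[[28,7],[31,0],[34,19],[37,0]]
[[17,7],[18,0],[28,7],[31,0],[34,19],[37,0]]
[[17,7],[18,0],[28,7],[31,5],[34,19],[37,5],[42,0]]
[[17,7],[18,0],[28,7],[31,5],[34,19],[37,5],[40,9],[42,0]]
[[17,7],[18,0],[28,7],[31,5],[34,19],[37,5],[40,9],[42,5],[49,0]]
[[17,7],[18,0],[28,7],[31,5],[34,19],[37,9],[42,5],[49,0]]
[[10,15],[28,7],[31,5],[34,19],[37,9],[42,5],[49,0]]
[[10,15],[28,7],[31,5],[34,19],[37,9],[42,5],[44,9],[45,5],[49,0]]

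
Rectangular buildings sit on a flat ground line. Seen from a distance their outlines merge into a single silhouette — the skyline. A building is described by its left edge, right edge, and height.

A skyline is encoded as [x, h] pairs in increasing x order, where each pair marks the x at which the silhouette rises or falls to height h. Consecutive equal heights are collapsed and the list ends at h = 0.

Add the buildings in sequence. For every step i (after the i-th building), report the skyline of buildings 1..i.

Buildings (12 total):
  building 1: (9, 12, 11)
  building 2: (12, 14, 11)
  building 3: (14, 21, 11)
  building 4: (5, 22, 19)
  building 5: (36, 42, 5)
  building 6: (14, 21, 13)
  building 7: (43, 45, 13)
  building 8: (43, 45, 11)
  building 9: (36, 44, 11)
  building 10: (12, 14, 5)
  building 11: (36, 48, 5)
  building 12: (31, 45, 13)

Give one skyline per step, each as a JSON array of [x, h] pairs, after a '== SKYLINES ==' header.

== SKYLINES ==
[[9,11],[12,0]]
[[9,11],[14,0]]
[[9,11],[21,0]]
[[5,19],[22,0]]
[[5,19],[22,0],[36,5],[42,0]]
[[5,19],[22,0],[36,5],[42,0]]
[[5,19],[22,0],[36,5],[42,0],[43,13],[45,0]]
[[5,19],[22,0],[36,5],[42,0],[43,13],[45,0]]
[[5,19],[22,0],[36,11],[43,13],[45,0]]
[[5,19],[22,0],[36,11],[43,13],[45,0]]
[[5,19],[22,0],[36,11],[43,13],[45,5],[48,0]]
[[5,19],[22,0],[31,13],[45,5],[48,0]]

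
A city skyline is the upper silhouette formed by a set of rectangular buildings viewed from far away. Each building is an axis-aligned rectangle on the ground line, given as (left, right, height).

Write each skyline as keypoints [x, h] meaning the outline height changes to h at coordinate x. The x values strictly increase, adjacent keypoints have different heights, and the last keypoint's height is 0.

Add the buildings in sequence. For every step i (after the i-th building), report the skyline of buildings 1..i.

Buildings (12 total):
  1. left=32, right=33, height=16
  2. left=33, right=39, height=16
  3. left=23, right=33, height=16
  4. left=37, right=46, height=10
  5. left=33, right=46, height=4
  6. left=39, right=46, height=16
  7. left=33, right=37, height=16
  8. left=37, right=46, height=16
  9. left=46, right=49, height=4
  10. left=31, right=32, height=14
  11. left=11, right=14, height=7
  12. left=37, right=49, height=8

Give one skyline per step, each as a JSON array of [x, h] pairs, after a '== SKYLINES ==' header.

== SKYLINES ==
[[32,16],[33,0]]
[[32,16],[39,0]]
[[23,16],[39,0]]
[[23,16],[39,10],[46,0]]
[[23,16],[39,10],[46,0]]
[[23,16],[46,0]]
[[23,16],[46,0]]
[[23,16],[46,0]]
[[23,16],[46,4],[49,0]]
[[23,16],[46,4],[49,0]]
[[11,7],[14,0],[23,16],[46,4],[49,0]]
[[11,7],[14,0],[23,16],[46,8],[49,0]]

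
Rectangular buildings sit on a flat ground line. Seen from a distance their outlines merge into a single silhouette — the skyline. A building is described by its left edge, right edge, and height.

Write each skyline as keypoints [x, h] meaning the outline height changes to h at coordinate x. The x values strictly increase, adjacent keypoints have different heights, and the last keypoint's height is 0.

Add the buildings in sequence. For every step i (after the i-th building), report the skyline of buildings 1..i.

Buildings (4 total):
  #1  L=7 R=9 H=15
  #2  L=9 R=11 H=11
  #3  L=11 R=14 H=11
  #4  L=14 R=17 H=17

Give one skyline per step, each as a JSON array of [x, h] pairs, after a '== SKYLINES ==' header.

== SKYLINES ==
[[7,15],[9,0]]
[[7,15],[9,11],[11,0]]
[[7,15],[9,11],[14,0]]
[[7,15],[9,11],[14,17],[17,0]]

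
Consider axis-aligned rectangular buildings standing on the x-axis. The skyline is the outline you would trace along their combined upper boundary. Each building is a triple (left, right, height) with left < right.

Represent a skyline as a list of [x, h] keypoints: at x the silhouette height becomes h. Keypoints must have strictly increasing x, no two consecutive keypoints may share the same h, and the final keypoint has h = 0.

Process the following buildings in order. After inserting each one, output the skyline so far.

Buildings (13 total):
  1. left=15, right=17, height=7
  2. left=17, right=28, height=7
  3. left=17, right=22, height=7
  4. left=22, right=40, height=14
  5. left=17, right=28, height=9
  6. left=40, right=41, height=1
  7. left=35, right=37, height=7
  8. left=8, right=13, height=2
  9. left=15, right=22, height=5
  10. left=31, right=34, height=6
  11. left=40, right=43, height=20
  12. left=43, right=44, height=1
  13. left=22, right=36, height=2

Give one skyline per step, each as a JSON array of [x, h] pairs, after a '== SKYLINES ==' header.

== SKYLINES ==
[[15,7],[17,0]]
[[15,7],[28,0]]
[[15,7],[28,0]]
[[15,7],[22,14],[40,0]]
[[15,7],[17,9],[22,14],[40,0]]
[[15,7],[17,9],[22,14],[40,1],[41,0]]
[[15,7],[17,9],[22,14],[40,1],[41,0]]
[[8,2],[13,0],[15,7],[17,9],[22,14],[40,1],[41,0]]
[[8,2],[13,0],[15,7],[17,9],[22,14],[40,1],[41,0]]
[[8,2],[13,0],[15,7],[17,9],[22,14],[40,1],[41,0]]
[[8,2],[13,0],[15,7],[17,9],[22,14],[40,20],[43,0]]
[[8,2],[13,0],[15,7],[17,9],[22,14],[40,20],[43,1],[44,0]]
[[8,2],[13,0],[15,7],[17,9],[22,14],[40,20],[43,1],[44,0]]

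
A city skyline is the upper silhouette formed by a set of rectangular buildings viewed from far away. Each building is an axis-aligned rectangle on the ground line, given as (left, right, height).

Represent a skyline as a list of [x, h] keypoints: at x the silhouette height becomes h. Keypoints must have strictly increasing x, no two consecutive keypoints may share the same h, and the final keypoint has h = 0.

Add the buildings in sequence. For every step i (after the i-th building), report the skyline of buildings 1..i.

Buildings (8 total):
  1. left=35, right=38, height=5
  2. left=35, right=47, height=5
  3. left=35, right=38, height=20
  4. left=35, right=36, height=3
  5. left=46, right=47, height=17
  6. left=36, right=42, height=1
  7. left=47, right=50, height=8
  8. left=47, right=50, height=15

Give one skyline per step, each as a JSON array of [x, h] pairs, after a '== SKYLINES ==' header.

== SKYLINES ==
[[35,5],[38,0]]
[[35,5],[47,0]]
[[35,20],[38,5],[47,0]]
[[35,20],[38,5],[47,0]]
[[35,20],[38,5],[46,17],[47,0]]
[[35,20],[38,5],[46,17],[47,0]]
[[35,20],[38,5],[46,17],[47,8],[50,0]]
[[35,20],[38,5],[46,17],[47,15],[50,0]]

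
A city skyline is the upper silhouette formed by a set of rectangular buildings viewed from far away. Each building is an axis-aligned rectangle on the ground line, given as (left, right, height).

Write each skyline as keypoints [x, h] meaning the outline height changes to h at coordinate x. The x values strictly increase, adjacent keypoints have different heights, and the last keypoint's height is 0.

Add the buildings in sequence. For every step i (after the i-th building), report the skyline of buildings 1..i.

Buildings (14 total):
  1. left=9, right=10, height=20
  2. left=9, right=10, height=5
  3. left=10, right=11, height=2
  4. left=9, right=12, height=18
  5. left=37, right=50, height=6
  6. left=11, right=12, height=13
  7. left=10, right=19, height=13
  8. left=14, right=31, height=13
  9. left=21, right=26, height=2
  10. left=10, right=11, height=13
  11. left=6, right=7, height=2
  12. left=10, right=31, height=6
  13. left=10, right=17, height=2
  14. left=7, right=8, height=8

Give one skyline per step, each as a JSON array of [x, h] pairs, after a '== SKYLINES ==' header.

== SKYLINES ==
[[9,20],[10,0]]
[[9,20],[10,0]]
[[9,20],[10,2],[11,0]]
[[9,20],[10,18],[12,0]]
[[9,20],[10,18],[12,0],[37,6],[50,0]]
[[9,20],[10,18],[12,0],[37,6],[50,0]]
[[9,20],[10,18],[12,13],[19,0],[37,6],[50,0]]
[[9,20],[10,18],[12,13],[31,0],[37,6],[50,0]]
[[9,20],[10,18],[12,13],[31,0],[37,6],[50,0]]
[[9,20],[10,18],[12,13],[31,0],[37,6],[50,0]]
[[6,2],[7,0],[9,20],[10,18],[12,13],[31,0],[37,6],[50,0]]
[[6,2],[7,0],[9,20],[10,18],[12,13],[31,0],[37,6],[50,0]]
[[6,2],[7,0],[9,20],[10,18],[12,13],[31,0],[37,6],[50,0]]
[[6,2],[7,8],[8,0],[9,20],[10,18],[12,13],[31,0],[37,6],[50,0]]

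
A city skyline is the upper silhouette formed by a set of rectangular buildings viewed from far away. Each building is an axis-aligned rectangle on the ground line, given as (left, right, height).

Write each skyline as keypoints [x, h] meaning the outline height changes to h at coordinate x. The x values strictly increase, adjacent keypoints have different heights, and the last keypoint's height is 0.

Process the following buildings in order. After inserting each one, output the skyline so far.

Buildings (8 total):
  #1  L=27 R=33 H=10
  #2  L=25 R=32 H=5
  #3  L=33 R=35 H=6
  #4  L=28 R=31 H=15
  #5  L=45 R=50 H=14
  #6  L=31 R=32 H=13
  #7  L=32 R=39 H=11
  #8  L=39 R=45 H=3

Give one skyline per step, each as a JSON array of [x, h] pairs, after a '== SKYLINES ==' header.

== SKYLINES ==
[[27,10],[33,0]]
[[25,5],[27,10],[33,0]]
[[25,5],[27,10],[33,6],[35,0]]
[[25,5],[27,10],[28,15],[31,10],[33,6],[35,0]]
[[25,5],[27,10],[28,15],[31,10],[33,6],[35,0],[45,14],[50,0]]
[[25,5],[27,10],[28,15],[31,13],[32,10],[33,6],[35,0],[45,14],[50,0]]
[[25,5],[27,10],[28,15],[31,13],[32,11],[39,0],[45,14],[50,0]]
[[25,5],[27,10],[28,15],[31,13],[32,11],[39,3],[45,14],[50,0]]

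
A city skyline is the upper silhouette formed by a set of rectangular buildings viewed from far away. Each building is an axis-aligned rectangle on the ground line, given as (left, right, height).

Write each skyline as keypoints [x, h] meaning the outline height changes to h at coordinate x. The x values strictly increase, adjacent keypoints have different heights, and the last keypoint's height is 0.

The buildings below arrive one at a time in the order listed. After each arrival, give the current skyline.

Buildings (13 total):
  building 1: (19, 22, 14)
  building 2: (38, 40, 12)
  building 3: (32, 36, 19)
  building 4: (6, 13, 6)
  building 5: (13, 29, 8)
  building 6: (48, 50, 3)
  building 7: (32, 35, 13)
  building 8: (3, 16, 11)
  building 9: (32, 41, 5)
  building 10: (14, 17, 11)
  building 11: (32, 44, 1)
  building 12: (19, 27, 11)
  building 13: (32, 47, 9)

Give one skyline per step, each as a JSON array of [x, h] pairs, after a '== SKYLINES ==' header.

== SKYLINES ==
[[19,14],[22,0]]
[[19,14],[22,0],[38,12],[40,0]]
[[19,14],[22,0],[32,19],[36,0],[38,12],[40,0]]
[[6,6],[13,0],[19,14],[22,0],[32,19],[36,0],[38,12],[40,0]]
[[6,6],[13,8],[19,14],[22,8],[29,0],[32,19],[36,0],[38,12],[40,0]]
[[6,6],[13,8],[19,14],[22,8],[29,0],[32,19],[36,0],[38,12],[40,0],[48,3],[50,0]]
[[6,6],[13,8],[19,14],[22,8],[29,0],[32,19],[36,0],[38,12],[40,0],[48,3],[50,0]]
[[3,11],[16,8],[19,14],[22,8],[29,0],[32,19],[36,0],[38,12],[40,0],[48,3],[50,0]]
[[3,11],[16,8],[19,14],[22,8],[29,0],[32,19],[36,5],[38,12],[40,5],[41,0],[48,3],[50,0]]
[[3,11],[17,8],[19,14],[22,8],[29,0],[32,19],[36,5],[38,12],[40,5],[41,0],[48,3],[50,0]]
[[3,11],[17,8],[19,14],[22,8],[29,0],[32,19],[36,5],[38,12],[40,5],[41,1],[44,0],[48,3],[50,0]]
[[3,11],[17,8],[19,14],[22,11],[27,8],[29,0],[32,19],[36,5],[38,12],[40,5],[41,1],[44,0],[48,3],[50,0]]
[[3,11],[17,8],[19,14],[22,11],[27,8],[29,0],[32,19],[36,9],[38,12],[40,9],[47,0],[48,3],[50,0]]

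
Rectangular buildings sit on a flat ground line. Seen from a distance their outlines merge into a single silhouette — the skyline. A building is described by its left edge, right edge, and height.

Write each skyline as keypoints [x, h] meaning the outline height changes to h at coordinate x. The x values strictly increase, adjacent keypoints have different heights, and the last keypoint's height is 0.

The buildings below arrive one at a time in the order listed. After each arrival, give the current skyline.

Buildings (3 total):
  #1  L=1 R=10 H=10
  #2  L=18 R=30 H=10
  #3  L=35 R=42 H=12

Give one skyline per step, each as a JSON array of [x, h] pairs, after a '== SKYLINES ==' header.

== SKYLINES ==
[[1,10],[10,0]]
[[1,10],[10,0],[18,10],[30,0]]
[[1,10],[10,0],[18,10],[30,0],[35,12],[42,0]]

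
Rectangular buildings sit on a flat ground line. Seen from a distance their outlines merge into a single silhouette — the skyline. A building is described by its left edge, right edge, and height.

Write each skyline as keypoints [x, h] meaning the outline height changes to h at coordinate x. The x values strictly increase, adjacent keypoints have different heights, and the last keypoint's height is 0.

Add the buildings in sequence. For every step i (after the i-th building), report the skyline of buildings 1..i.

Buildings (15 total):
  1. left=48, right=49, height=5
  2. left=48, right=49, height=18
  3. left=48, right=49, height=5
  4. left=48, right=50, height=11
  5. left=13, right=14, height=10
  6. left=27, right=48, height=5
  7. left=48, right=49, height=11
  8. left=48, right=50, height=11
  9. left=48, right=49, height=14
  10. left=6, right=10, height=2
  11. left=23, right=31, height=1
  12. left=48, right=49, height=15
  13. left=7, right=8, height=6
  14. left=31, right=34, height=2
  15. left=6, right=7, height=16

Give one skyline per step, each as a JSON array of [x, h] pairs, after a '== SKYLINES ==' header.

== SKYLINES ==
[[48,5],[49,0]]
[[48,18],[49,0]]
[[48,18],[49,0]]
[[48,18],[49,11],[50,0]]
[[13,10],[14,0],[48,18],[49,11],[50,0]]
[[13,10],[14,0],[27,5],[48,18],[49,11],[50,0]]
[[13,10],[14,0],[27,5],[48,18],[49,11],[50,0]]
[[13,10],[14,0],[27,5],[48,18],[49,11],[50,0]]
[[13,10],[14,0],[27,5],[48,18],[49,11],[50,0]]
[[6,2],[10,0],[13,10],[14,0],[27,5],[48,18],[49,11],[50,0]]
[[6,2],[10,0],[13,10],[14,0],[23,1],[27,5],[48,18],[49,11],[50,0]]
[[6,2],[10,0],[13,10],[14,0],[23,1],[27,5],[48,18],[49,11],[50,0]]
[[6,2],[7,6],[8,2],[10,0],[13,10],[14,0],[23,1],[27,5],[48,18],[49,11],[50,0]]
[[6,2],[7,6],[8,2],[10,0],[13,10],[14,0],[23,1],[27,5],[48,18],[49,11],[50,0]]
[[6,16],[7,6],[8,2],[10,0],[13,10],[14,0],[23,1],[27,5],[48,18],[49,11],[50,0]]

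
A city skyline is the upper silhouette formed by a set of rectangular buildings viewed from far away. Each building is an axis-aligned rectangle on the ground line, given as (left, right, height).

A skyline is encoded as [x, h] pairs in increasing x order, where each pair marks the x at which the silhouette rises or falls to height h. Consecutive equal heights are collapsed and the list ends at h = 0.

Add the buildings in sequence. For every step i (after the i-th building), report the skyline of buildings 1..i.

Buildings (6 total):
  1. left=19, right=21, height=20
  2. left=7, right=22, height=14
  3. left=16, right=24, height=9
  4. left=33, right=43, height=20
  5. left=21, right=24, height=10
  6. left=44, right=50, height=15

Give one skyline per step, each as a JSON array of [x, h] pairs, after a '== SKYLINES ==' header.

== SKYLINES ==
[[19,20],[21,0]]
[[7,14],[19,20],[21,14],[22,0]]
[[7,14],[19,20],[21,14],[22,9],[24,0]]
[[7,14],[19,20],[21,14],[22,9],[24,0],[33,20],[43,0]]
[[7,14],[19,20],[21,14],[22,10],[24,0],[33,20],[43,0]]
[[7,14],[19,20],[21,14],[22,10],[24,0],[33,20],[43,0],[44,15],[50,0]]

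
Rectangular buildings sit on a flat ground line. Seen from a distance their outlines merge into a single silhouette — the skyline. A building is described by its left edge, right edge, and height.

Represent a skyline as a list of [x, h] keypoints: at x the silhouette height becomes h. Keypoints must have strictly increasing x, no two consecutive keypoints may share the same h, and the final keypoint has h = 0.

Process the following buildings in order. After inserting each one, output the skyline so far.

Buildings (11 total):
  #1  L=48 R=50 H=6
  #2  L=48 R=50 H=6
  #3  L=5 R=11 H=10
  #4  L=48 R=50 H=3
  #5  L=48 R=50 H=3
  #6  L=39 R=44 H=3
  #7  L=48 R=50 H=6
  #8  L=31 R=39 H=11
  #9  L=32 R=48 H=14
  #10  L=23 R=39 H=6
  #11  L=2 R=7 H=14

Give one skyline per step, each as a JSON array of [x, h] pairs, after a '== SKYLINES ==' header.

== SKYLINES ==
[[48,6],[50,0]]
[[48,6],[50,0]]
[[5,10],[11,0],[48,6],[50,0]]
[[5,10],[11,0],[48,6],[50,0]]
[[5,10],[11,0],[48,6],[50,0]]
[[5,10],[11,0],[39,3],[44,0],[48,6],[50,0]]
[[5,10],[11,0],[39,3],[44,0],[48,6],[50,0]]
[[5,10],[11,0],[31,11],[39,3],[44,0],[48,6],[50,0]]
[[5,10],[11,0],[31,11],[32,14],[48,6],[50,0]]
[[5,10],[11,0],[23,6],[31,11],[32,14],[48,6],[50,0]]
[[2,14],[7,10],[11,0],[23,6],[31,11],[32,14],[48,6],[50,0]]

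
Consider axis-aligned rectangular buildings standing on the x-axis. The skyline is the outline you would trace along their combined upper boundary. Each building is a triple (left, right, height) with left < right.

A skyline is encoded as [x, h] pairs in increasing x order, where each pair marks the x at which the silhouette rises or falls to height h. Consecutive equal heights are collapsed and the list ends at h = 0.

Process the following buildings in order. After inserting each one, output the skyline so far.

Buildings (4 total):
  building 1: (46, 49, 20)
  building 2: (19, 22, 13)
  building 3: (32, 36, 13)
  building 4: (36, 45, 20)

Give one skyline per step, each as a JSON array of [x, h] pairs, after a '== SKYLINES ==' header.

== SKYLINES ==
[[46,20],[49,0]]
[[19,13],[22,0],[46,20],[49,0]]
[[19,13],[22,0],[32,13],[36,0],[46,20],[49,0]]
[[19,13],[22,0],[32,13],[36,20],[45,0],[46,20],[49,0]]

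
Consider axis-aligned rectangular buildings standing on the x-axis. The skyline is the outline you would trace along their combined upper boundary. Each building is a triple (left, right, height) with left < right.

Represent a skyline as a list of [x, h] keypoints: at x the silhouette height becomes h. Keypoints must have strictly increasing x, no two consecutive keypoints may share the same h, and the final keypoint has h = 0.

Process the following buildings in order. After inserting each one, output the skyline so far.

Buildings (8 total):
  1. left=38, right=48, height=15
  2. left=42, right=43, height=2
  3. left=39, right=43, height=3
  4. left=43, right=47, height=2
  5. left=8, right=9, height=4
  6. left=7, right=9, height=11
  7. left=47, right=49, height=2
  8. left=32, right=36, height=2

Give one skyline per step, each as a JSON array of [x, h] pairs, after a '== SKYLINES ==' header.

== SKYLINES ==
[[38,15],[48,0]]
[[38,15],[48,0]]
[[38,15],[48,0]]
[[38,15],[48,0]]
[[8,4],[9,0],[38,15],[48,0]]
[[7,11],[9,0],[38,15],[48,0]]
[[7,11],[9,0],[38,15],[48,2],[49,0]]
[[7,11],[9,0],[32,2],[36,0],[38,15],[48,2],[49,0]]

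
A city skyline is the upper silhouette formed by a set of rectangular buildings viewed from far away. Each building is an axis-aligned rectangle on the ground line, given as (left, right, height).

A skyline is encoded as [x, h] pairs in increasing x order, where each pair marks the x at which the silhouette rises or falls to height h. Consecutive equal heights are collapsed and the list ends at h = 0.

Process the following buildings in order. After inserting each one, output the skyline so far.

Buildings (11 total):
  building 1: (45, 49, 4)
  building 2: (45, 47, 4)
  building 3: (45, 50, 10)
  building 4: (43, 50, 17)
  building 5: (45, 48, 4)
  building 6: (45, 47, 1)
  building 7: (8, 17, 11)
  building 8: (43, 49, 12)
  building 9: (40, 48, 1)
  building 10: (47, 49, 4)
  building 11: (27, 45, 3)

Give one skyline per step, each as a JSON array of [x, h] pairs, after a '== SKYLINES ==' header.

== SKYLINES ==
[[45,4],[49,0]]
[[45,4],[49,0]]
[[45,10],[50,0]]
[[43,17],[50,0]]
[[43,17],[50,0]]
[[43,17],[50,0]]
[[8,11],[17,0],[43,17],[50,0]]
[[8,11],[17,0],[43,17],[50,0]]
[[8,11],[17,0],[40,1],[43,17],[50,0]]
[[8,11],[17,0],[40,1],[43,17],[50,0]]
[[8,11],[17,0],[27,3],[43,17],[50,0]]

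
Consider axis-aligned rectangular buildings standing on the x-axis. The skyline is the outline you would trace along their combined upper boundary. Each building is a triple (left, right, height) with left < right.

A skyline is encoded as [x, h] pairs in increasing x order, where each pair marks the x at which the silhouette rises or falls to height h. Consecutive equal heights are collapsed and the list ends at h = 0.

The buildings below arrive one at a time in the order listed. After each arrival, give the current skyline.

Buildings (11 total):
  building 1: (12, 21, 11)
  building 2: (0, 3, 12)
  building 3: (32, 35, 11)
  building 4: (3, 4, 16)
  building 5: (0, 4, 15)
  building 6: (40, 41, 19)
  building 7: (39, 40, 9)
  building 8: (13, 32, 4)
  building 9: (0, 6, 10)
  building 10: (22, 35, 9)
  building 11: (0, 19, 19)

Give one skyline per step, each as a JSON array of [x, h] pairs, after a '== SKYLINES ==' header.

== SKYLINES ==
[[12,11],[21,0]]
[[0,12],[3,0],[12,11],[21,0]]
[[0,12],[3,0],[12,11],[21,0],[32,11],[35,0]]
[[0,12],[3,16],[4,0],[12,11],[21,0],[32,11],[35,0]]
[[0,15],[3,16],[4,0],[12,11],[21,0],[32,11],[35,0]]
[[0,15],[3,16],[4,0],[12,11],[21,0],[32,11],[35,0],[40,19],[41,0]]
[[0,15],[3,16],[4,0],[12,11],[21,0],[32,11],[35,0],[39,9],[40,19],[41,0]]
[[0,15],[3,16],[4,0],[12,11],[21,4],[32,11],[35,0],[39,9],[40,19],[41,0]]
[[0,15],[3,16],[4,10],[6,0],[12,11],[21,4],[32,11],[35,0],[39,9],[40,19],[41,0]]
[[0,15],[3,16],[4,10],[6,0],[12,11],[21,4],[22,9],[32,11],[35,0],[39,9],[40,19],[41,0]]
[[0,19],[19,11],[21,4],[22,9],[32,11],[35,0],[39,9],[40,19],[41,0]]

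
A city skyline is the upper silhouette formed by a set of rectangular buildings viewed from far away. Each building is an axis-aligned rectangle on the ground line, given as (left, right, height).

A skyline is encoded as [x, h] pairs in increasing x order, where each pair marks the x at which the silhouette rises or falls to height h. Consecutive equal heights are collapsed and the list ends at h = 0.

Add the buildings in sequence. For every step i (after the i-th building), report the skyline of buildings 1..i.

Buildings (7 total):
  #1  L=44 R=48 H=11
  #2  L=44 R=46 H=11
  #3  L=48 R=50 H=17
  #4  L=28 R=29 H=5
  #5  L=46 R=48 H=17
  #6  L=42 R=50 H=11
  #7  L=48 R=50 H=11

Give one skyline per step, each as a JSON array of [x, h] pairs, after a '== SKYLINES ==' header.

== SKYLINES ==
[[44,11],[48,0]]
[[44,11],[48,0]]
[[44,11],[48,17],[50,0]]
[[28,5],[29,0],[44,11],[48,17],[50,0]]
[[28,5],[29,0],[44,11],[46,17],[50,0]]
[[28,5],[29,0],[42,11],[46,17],[50,0]]
[[28,5],[29,0],[42,11],[46,17],[50,0]]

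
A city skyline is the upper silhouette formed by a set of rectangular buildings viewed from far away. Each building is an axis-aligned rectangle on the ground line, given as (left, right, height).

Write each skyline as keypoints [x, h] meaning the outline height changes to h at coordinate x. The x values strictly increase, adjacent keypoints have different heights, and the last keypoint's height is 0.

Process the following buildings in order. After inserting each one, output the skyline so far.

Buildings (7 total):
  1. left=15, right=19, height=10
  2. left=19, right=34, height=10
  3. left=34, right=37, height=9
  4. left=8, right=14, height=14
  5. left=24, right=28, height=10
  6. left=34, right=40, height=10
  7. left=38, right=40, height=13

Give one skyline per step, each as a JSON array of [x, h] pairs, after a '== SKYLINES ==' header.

== SKYLINES ==
[[15,10],[19,0]]
[[15,10],[34,0]]
[[15,10],[34,9],[37,0]]
[[8,14],[14,0],[15,10],[34,9],[37,0]]
[[8,14],[14,0],[15,10],[34,9],[37,0]]
[[8,14],[14,0],[15,10],[40,0]]
[[8,14],[14,0],[15,10],[38,13],[40,0]]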